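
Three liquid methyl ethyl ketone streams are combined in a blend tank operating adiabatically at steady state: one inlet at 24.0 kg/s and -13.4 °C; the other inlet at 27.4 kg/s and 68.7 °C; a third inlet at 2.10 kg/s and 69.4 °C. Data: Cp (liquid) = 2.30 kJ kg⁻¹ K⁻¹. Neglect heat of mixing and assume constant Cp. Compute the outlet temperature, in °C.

No heat crosses the boundary, so H_out = H_in.
T_out = Σ ṁᵢCp,ᵢTᵢ / Σ ṁᵢCp,ᵢ
      = 3925 / 123.05 = 31.898 °C

T_out = 31.9 °C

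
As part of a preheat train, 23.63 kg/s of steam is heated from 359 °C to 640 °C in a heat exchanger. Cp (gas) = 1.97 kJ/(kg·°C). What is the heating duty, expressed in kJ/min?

Q = ṁ·Cp·ΔT = 23.63 × 1.97 × (640 − 359) = 13081 kJ/s
Heating duty = 784850 kJ/min

Q = 785000 kJ/min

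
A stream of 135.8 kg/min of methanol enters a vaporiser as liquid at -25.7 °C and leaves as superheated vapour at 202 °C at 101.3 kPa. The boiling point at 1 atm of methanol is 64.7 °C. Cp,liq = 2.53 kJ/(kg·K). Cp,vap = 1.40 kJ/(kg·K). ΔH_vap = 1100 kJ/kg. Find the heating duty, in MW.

Q = 3.44 MW

liquid -25.7→64.7 °C: 228.71 kJ/kg
vaporisation at 64.7 °C: 1100 kJ/kg
vapour 64.7→202 °C: 192.22 kJ/kg
Δh = 228.71 + 1100 + 192.22 = 1520.9 kJ/kg
Q = ṁ·Δh = 135.8 kg/min × 1520.9 kJ/kg = 206540 kJ/min
|Q| = 3442.4 kW = 3.4424 MW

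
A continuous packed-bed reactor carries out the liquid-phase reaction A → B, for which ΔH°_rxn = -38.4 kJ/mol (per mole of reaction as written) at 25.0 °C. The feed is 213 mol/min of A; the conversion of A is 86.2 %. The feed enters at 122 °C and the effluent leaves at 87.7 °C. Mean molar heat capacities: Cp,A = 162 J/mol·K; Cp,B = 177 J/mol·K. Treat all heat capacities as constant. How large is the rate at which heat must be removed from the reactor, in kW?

Extent of reaction ξ = 0.862 × 213 = 183.61 mol/min
Reaction term: ξ·ΔH°_rxn = 183.61 × -38.4 = -7050.5 kJ/min
Sensible, feed 122→25 °C: -3347.1 kJ/min
Outlet flows (mol/min): A 29.394, B 183.61
Sensible, products 25→87.7 °C: 2336.2 kJ/min
Q = ΔH = -8061.3 kJ/min = -134.36 kW
Heat removed = 134.36 kW

Q_out = 134 kW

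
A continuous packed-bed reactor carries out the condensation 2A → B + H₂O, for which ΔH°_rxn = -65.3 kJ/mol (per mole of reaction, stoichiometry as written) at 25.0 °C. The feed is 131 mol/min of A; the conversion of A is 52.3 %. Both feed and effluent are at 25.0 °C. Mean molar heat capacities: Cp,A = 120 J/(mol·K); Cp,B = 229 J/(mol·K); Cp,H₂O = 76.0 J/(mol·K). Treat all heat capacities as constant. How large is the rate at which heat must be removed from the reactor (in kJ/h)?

Extent of reaction ξ = 0.523 × 131 / 2 = 34.257 mol/min
Reaction term: ξ·ΔH°_rxn = 34.257 × -65.3 = -2236.9 kJ/min
Q = ΔH = -2236.9 kJ/min = -37.282 kW
Heat removed = 134220 kJ/h

Q_out = 134000 kJ/h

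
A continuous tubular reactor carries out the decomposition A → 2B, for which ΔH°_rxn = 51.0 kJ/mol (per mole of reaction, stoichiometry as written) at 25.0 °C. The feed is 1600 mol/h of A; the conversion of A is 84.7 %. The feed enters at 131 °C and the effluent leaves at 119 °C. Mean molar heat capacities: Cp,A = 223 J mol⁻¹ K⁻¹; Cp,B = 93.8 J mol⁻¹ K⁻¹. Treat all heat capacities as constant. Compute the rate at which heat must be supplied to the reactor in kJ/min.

Q_in = 1010 kJ/min

Extent of reaction ξ = 0.847 × 1600 = 1355.2 mol/h
Reaction term: ξ·ΔH°_rxn = 1355.2 × 51.0 = 69115 kJ/h
Sensible, feed 131→25 °C: -37821 kJ/h
Outlet flows (mol/h): A 244.8, B 2710.4
Sensible, products 25→119 °C: 29030 kJ/h
Q = ΔH = 60324 kJ/h = 16.757 kW
Heat supplied = 1005.4 kJ/min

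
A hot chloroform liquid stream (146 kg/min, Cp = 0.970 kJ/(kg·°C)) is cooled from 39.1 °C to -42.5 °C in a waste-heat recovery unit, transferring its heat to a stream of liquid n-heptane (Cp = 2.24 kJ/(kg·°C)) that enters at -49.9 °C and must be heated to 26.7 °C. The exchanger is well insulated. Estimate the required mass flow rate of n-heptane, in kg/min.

ṁ_c = 67.4 kg/min

Heat released by hot stream: Q = 146 × 0.970 × (39.1 − -42.5) = 11556 kJ/min
Energy balance on cold side (adiabatic exchanger): Q = ṁ_c·Cp_c·(T_c,out − T_c,in)
ṁ_c = 11556 / [2.24 × (26.7 − -49.9)] = 67.35 kg/min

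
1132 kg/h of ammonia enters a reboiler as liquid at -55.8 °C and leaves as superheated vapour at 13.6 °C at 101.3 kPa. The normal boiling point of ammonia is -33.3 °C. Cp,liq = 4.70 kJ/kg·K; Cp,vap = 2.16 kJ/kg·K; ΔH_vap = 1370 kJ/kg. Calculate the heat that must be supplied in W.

liquid -55.8→-33.3 °C: 105.75 kJ/kg
vaporisation at -33.3 °C: 1370 kJ/kg
vapour -33.3→13.6 °C: 101.3 kJ/kg
Δh = 105.75 + 1370 + 101.3 = 1577.1 kJ/kg
Q = ṁ·Δh = 1132 kg/h × 1577.1 kJ/kg = 1.7852e+06 kJ/h
|Q| = 495.9 kW = 495900 W

Q = 496000 W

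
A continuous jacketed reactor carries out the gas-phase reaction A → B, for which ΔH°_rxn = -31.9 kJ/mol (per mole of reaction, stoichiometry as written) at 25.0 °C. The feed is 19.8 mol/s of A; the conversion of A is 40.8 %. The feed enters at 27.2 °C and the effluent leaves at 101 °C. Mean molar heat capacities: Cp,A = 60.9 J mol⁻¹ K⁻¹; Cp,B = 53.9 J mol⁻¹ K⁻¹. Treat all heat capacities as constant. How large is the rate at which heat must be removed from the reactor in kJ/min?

Q_out = 10400 kJ/min

Extent of reaction ξ = 0.408 × 19.8 = 8.0784 mol/s
Reaction term: ξ·ΔH°_rxn = 8.0784 × -31.9 = -257.7 kJ/s
Sensible, feed 27.2→25 °C: -2.6528 kJ/s
Outlet flows (mol/s): A 11.722, B 8.0784
Sensible, products 25→101 °C: 87.345 kJ/s
Q = ΔH = -173.01 kJ/s = -173.01 kW
Heat removed = 10381 kJ/min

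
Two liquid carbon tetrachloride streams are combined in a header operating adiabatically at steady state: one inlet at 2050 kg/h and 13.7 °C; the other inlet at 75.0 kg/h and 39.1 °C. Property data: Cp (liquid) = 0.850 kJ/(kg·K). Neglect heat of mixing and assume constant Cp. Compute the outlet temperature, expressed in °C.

Energy balance with Q = 0: Σ ṁᵢCp,ᵢ(T_out − Tᵢ) = 0
Σ ṁᵢCp,ᵢTᵢ = 2050×0.850×13.7 + 75.0×0.850×39.1 = 26365
Σ ṁᵢCp,ᵢ = 2050×0.850 + 75.0×0.850 = 1806.2
T_out = 26365 / 1806.2 = 14.596 °C

T_out = 14.6 °C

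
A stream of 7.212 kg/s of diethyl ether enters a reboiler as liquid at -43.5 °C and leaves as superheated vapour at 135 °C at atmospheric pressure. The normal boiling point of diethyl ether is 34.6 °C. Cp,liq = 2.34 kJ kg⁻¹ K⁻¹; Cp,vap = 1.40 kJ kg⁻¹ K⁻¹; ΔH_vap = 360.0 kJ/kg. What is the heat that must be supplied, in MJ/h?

Q = 17700 MJ/h

liquid -43.5→34.6 °C: 182.75 kJ/kg
vaporisation at 34.6 °C: 360 kJ/kg
vapour 34.6→135 °C: 140.56 kJ/kg
Δh = 182.75 + 360 + 140.56 = 683.31 kJ/kg
Q = ṁ·Δh = 7.212 kg/s × 683.31 kJ/kg = 4928.1 kJ/s
|Q| = 4928.1 kW = 17741 MJ/h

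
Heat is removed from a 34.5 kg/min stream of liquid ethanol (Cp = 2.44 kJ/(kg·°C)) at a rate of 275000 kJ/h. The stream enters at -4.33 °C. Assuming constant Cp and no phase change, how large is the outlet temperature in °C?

Q = 275000 kJ/h = 4583.3 kJ/min
ΔT = Q/(ṁ·Cp) = 4583.3/(34.5×2.44) = 54.447 K
T_out = -4.33 − 54.447 = -58.777 °C

T_out = -58.8 °C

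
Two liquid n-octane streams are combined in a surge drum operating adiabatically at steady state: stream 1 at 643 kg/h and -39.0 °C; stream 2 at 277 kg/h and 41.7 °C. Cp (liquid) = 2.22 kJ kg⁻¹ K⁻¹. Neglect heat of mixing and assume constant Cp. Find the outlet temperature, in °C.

Adiabatic, steady state ⇒ Σ ṁᵢCp,ᵢ(T_out − Tᵢ) = 0
T_out = Σ ṁᵢCp,ᵢTᵢ / Σ ṁᵢCp,ᵢ
      = -30028 / 2042.4 = -14.702 °C

T_out = -14.7 °C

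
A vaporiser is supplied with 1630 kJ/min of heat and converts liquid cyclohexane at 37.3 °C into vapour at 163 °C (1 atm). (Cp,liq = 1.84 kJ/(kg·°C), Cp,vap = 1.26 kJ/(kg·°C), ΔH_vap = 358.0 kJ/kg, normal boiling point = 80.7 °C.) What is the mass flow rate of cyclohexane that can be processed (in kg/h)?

Δh = 1.84×(80.7−37.3) + 358.0 + 1.26×(163−80.7) = 541.55 kJ/kg
Q = 1630 kJ/min = 27.167 kJ/s = 97800 kJ/h
ṁ = Q/Δh = 97800 / 541.55 = 180.59 kg/h

ṁ = 181 kg/h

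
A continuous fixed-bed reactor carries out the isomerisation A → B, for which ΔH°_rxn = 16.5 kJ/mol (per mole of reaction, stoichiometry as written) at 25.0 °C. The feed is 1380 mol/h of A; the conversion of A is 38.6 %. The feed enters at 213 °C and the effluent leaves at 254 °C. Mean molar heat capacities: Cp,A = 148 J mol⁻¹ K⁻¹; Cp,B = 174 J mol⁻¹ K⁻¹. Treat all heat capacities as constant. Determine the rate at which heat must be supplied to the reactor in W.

Q_in = 5650 W

Extent of reaction ξ = 0.386 × 1380 = 532.68 mol/h
Reaction term: ξ·ΔH°_rxn = 532.68 × 16.5 = 8789.2 kJ/h
Sensible, feed 213→25 °C: -38397 kJ/h
Outlet flows (mol/h): A 847.32, B 532.68
Sensible, products 25→254 °C: 49943 kJ/h
Q = ΔH = 20335 kJ/h = 5.6485 kW
Heat supplied = 5648.5 W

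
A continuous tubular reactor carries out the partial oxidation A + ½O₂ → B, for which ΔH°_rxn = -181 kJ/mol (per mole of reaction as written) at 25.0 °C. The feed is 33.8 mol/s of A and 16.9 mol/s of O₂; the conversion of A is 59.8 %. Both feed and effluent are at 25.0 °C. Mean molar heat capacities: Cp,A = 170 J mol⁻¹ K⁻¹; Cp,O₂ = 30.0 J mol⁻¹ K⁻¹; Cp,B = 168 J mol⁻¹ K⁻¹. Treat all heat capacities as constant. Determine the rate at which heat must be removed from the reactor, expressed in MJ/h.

Q_out = 13200 MJ/h

Extent of reaction ξ = 0.598 × 33.8 = 20.212 mol/s
Reaction term: ξ·ΔH°_rxn = 20.212 × -181 = -3658.4 kJ/s
Q = ΔH = -3658.4 kJ/s = -3658.4 kW
Heat removed = 13170 MJ/h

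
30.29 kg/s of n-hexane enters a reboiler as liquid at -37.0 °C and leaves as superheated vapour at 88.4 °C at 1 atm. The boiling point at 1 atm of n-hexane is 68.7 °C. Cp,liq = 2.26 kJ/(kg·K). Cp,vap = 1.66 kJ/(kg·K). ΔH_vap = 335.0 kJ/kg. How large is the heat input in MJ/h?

Q = 66100 MJ/h

liquid -37.0→68.7 °C: 238.88 kJ/kg
vaporisation at 68.7 °C: 335 kJ/kg
vapour 68.7→88.4 °C: 32.702 kJ/kg
Δh = 238.88 + 335 + 32.702 = 606.58 kJ/kg
Q = ṁ·Δh = 30.29 kg/s × 606.58 kJ/kg = 18373 kJ/s
|Q| = 18373 kW = 66144 MJ/h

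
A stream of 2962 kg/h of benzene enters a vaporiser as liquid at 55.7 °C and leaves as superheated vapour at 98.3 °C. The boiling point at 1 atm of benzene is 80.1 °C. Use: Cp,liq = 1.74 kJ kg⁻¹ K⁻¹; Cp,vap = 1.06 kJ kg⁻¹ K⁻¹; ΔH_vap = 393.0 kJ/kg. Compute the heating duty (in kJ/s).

Q = 374 kJ/s

liquid 55.7→80.1 °C: 42.456 kJ/kg
vaporisation at 80.1 °C: 393 kJ/kg
vapour 80.1→98.3 °C: 19.292 kJ/kg
Δh = 42.456 + 393 + 19.292 = 454.75 kJ/kg
Q = ṁ·Δh = 2962 kg/h × 454.75 kJ/kg = 1.347e+06 kJ/h
|Q| = 374.16 kW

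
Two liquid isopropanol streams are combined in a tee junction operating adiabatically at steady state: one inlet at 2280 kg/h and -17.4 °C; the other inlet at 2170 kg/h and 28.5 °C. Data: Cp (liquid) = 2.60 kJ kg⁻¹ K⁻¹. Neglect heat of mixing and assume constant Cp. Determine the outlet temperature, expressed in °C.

Adiabatic, steady state ⇒ Σ ṁᵢCp,ᵢ(T_out − Tᵢ) = 0
T_out = Σ ṁᵢCp,ᵢTᵢ / Σ ṁᵢCp,ᵢ
      = 57650 / 11570 = 4.9827 °C

T_out = 4.98 °C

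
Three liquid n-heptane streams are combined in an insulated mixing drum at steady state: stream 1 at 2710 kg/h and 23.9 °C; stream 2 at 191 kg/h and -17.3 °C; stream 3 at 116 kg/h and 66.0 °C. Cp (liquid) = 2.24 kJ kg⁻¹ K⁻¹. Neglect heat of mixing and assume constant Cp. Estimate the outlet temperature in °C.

T_out = 22.9 °C

Energy balance with Q = 0: Σ ṁᵢCp,ᵢ(T_out − Tᵢ) = 0
Σ ṁᵢCp,ᵢTᵢ = 2710×2.24×23.9 + 191×2.24×-17.3 + 116×2.24×66.0 = 154830
Σ ṁᵢCp,ᵢ = 2710×2.24 + 191×2.24 + 116×2.24 = 6758.1
T_out = 154830 / 6758.1 = 22.91 °C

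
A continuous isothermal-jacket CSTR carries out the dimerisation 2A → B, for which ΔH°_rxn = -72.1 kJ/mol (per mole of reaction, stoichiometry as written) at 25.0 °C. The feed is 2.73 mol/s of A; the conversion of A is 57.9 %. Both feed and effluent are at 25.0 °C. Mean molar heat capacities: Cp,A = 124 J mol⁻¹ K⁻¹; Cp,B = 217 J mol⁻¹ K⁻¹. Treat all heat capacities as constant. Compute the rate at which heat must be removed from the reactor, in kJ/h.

Q_out = 205000 kJ/h

Extent of reaction ξ = 0.579 × 2.73 / 2 = 0.79033 mol/s
Reaction term: ξ·ΔH°_rxn = 0.79033 × -72.1 = -56.983 kJ/s
Q = ΔH = -56.983 kJ/s = -56.983 kW
Heat removed = 205140 kJ/h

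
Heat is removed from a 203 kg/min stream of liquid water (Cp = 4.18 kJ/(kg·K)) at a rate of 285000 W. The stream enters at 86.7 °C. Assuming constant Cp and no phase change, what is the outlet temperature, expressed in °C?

T_out = 66.5 °C

Q = 285000 W = 17100 kJ/min
ΔT = Q/(ṁ·Cp) = 17100/(203×4.18) = 20.152 K
T_out = 86.7 − 20.152 = 66.548 °C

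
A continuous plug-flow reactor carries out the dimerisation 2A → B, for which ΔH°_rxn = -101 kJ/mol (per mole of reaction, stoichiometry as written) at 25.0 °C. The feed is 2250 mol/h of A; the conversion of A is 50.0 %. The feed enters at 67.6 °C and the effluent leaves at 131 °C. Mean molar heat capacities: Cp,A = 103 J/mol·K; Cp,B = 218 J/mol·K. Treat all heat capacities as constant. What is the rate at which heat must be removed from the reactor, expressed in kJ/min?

Q_out = 690 kJ/min

Extent of reaction ξ = 0.500 × 2250 / 2 = 562.5 mol/h
Reaction term: ξ·ΔH°_rxn = 562.5 × -101 = -56812 kJ/h
Sensible, feed 67.6→25 °C: -9872.5 kJ/h
Outlet flows (mol/h): A 1125, B 562.5
Sensible, products 25→131 °C: 25281 kJ/h
Q = ΔH = -41404 kJ/h = -11.501 kW
Heat removed = 690.07 kJ/min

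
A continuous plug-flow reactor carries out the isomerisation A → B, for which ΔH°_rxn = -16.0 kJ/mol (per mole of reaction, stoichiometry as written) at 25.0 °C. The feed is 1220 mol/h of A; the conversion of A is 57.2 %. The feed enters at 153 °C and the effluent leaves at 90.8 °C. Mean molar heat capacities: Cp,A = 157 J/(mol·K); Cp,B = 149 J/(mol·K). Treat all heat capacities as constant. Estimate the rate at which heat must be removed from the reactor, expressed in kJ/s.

Q_out = 6.51 kJ/s

Extent of reaction ξ = 0.572 × 1220 = 697.84 mol/h
Reaction term: ξ·ΔH°_rxn = 697.84 × -16.0 = -11165 kJ/h
Sensible, feed 153→25 °C: -24517 kJ/h
Outlet flows (mol/h): A 522.16, B 697.84
Sensible, products 25→90.8 °C: 12236 kJ/h
Q = ΔH = -23447 kJ/h = -6.5129 kW
Heat removed = 6.5129 kJ/s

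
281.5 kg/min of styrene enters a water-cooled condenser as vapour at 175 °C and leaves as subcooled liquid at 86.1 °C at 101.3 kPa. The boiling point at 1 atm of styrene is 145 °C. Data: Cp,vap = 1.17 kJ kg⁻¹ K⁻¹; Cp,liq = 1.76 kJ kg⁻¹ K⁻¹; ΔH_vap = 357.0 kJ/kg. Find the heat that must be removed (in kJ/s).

Q_c = 2330 kJ/s

vapour 175→145 °C: -35.1 kJ/kg
condensation at 145 °C: -357 kJ/kg
liquid 145→86.1 °C: -103.66 kJ/kg
Δh = -35.1 + -357 + -103.66 = -495.76 kJ/kg
Q = ṁ·Δh = 281.5 kg/min × -495.76 kJ/kg = -139560 kJ/min
|Q| = 2326 kW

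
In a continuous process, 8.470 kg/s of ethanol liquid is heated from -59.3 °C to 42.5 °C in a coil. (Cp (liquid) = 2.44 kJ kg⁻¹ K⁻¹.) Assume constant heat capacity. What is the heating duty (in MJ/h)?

Q = ṁ·Cp·ΔT = 8.470 × 2.44 × (42.5 − -59.3) = 2103.9 kJ/s
Heating duty = 7574 MJ/h

Q = 7570 MJ/h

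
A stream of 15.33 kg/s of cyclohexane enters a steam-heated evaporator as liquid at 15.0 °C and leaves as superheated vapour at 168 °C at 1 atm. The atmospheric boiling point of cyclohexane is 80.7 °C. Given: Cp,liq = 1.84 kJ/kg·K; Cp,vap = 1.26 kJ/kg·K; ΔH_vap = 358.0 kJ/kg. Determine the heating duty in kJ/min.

liquid 15.0→80.7 °C: 120.89 kJ/kg
vaporisation at 80.7 °C: 358 kJ/kg
vapour 80.7→168 °C: 110 kJ/kg
Δh = 120.89 + 358 + 110 = 588.89 kJ/kg
Q = ṁ·Δh = 15.33 kg/s × 588.89 kJ/kg = 9027.6 kJ/s
|Q| = 9027.6 kW = 541660 kJ/min

Q = 542000 kJ/min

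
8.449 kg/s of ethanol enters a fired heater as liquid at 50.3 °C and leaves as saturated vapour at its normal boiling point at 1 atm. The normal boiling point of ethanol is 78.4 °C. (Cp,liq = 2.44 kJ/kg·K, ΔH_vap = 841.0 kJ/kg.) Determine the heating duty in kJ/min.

Q = 461000 kJ/min

liquid 50.3→78.4 °C: 68.564 kJ/kg
vaporisation at 78.4 °C: 841 kJ/kg
Δh = 68.564 + 841 = 909.56 kJ/kg
Q = ṁ·Δh = 8.449 kg/s × 909.56 kJ/kg = 7684.9 kJ/s
|Q| = 7684.9 kW = 461090 kJ/min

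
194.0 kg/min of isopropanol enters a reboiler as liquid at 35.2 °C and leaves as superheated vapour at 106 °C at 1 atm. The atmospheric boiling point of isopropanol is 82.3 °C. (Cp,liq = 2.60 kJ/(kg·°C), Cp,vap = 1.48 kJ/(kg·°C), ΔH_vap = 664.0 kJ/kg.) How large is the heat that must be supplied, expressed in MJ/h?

liquid 35.2→82.3 °C: 122.46 kJ/kg
vaporisation at 82.3 °C: 664 kJ/kg
vapour 82.3→106 °C: 35.076 kJ/kg
Δh = 122.46 + 664 + 35.076 = 821.54 kJ/kg
Q = ṁ·Δh = 194.0 kg/min × 821.54 kJ/kg = 159380 kJ/min
|Q| = 2656.3 kW = 9562.7 MJ/h

Q = 9560 MJ/h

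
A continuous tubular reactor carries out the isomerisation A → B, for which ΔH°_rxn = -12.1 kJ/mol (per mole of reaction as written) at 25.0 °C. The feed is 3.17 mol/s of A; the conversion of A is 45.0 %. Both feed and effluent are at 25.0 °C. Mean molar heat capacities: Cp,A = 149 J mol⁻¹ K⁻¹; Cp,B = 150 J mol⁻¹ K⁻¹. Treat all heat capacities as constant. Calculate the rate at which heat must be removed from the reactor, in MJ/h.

Extent of reaction ξ = 0.450 × 3.17 = 1.4265 mol/s
Reaction term: ξ·ΔH°_rxn = 1.4265 × -12.1 = -17.261 kJ/s
Q = ΔH = -17.261 kJ/s = -17.261 kW
Heat removed = 62.138 MJ/h

Q_out = 62.1 MJ/h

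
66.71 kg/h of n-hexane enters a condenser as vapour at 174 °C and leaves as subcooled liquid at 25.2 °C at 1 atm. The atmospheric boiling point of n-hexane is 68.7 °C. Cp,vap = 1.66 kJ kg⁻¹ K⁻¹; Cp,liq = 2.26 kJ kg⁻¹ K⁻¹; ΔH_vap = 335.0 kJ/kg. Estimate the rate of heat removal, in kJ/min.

Q_c = 676 kJ/min

vapour 174→68.7 °C: -174.8 kJ/kg
condensation at 68.7 °C: -335 kJ/kg
liquid 68.7→25.2 °C: -98.31 kJ/kg
Δh = -174.8 + -335 + -98.31 = -608.11 kJ/kg
Q = ṁ·Δh = 66.71 kg/h × -608.11 kJ/kg = -40567 kJ/h
|Q| = 11.269 kW = 676.11 kJ/min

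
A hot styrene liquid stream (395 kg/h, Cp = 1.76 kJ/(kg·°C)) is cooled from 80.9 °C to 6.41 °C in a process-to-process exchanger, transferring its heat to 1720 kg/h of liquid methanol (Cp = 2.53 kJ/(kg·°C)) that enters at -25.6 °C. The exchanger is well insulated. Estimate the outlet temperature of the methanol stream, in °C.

T_c,out = -13.7 °C

Heat released by hot stream: Q = 395 × 1.76 × (80.9 − 6.41) = 51785 kJ/h
Energy balance on cold side (adiabatic exchanger): Q = ṁ_c·Cp_c·(T_c,out − T_c,in)
T_c,out = -25.6 + 51785/(1720 × 2.53) = -13.7 °C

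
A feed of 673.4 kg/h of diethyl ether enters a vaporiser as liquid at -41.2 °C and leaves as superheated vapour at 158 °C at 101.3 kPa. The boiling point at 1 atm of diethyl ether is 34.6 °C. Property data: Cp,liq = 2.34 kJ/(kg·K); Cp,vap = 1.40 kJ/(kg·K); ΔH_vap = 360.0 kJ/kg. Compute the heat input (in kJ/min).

liquid -41.2→34.6 °C: 177.37 kJ/kg
vaporisation at 34.6 °C: 360 kJ/kg
vapour 34.6→158 °C: 172.76 kJ/kg
Δh = 177.37 + 360 + 172.76 = 710.13 kJ/kg
Q = ṁ·Δh = 673.4 kg/h × 710.13 kJ/kg = 478200 kJ/h
|Q| = 132.83 kW = 7970 kJ/min

Q = 7970 kJ/min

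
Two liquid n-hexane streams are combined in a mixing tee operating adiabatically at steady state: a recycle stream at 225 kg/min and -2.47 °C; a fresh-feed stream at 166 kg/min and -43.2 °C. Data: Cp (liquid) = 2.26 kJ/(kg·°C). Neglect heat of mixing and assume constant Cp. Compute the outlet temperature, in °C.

T_out = -19.8 °C

No heat crosses the boundary, so H_out = H_in.
T_out = Σ ṁᵢCp,ᵢTᵢ / Σ ṁᵢCp,ᵢ
      = -17463 / 883.66 = -19.762 °C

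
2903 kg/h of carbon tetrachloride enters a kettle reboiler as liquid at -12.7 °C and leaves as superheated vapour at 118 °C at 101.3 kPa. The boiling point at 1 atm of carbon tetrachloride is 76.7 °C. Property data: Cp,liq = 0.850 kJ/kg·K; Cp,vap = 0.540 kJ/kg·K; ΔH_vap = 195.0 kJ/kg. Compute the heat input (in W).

liquid -12.7→76.7 °C: 75.99 kJ/kg
vaporisation at 76.7 °C: 195 kJ/kg
vapour 76.7→118 °C: 22.302 kJ/kg
Δh = 75.99 + 195 + 22.302 = 293.29 kJ/kg
Q = ṁ·Δh = 2903 kg/h × 293.29 kJ/kg = 851430 kJ/h
|Q| = 236.51 kW = 236510 W

Q = 237000 W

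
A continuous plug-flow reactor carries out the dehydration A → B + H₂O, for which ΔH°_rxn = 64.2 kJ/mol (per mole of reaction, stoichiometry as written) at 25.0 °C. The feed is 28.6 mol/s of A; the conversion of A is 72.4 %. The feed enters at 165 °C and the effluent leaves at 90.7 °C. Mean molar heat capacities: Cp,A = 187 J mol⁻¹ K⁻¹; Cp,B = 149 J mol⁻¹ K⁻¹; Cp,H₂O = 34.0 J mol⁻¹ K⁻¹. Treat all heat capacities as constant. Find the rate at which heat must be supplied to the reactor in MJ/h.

Q_in = 3340 MJ/h

Extent of reaction ξ = 0.724 × 28.6 = 20.706 mol/s
Reaction term: ξ·ΔH°_rxn = 20.706 × 64.2 = 1329.4 kJ/s
Sensible, feed 165→25 °C: -748.75 kJ/s
Outlet flows (mol/s): A 7.8936, B 20.706, H₂O 20.706
Sensible, products 25→90.7 °C: 345.94 kJ/s
Q = ΔH = 926.54 kJ/s = 926.54 kW
Heat supplied = 3335.5 MJ/h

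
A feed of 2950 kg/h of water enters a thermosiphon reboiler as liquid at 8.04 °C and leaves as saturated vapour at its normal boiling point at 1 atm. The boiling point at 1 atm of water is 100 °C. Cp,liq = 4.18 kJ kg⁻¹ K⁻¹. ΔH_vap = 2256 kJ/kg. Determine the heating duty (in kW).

Q = 2160 kW

liquid 8.04→100 °C: 384.39 kJ/kg
vaporisation at 100 °C: 2256 kJ/kg
Δh = 384.39 + 2256 = 2640.4 kJ/kg
Q = ṁ·Δh = 2950 kg/h × 2640.4 kJ/kg = 7.7892e+06 kJ/h
|Q| = 2163.7 kW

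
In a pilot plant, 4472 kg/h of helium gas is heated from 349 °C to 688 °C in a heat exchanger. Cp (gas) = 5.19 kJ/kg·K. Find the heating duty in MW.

Q = ṁ·Cp·ΔT = 4472 × 5.19 × (688 − 349) = 7.8681e+06 kJ/h
Converting: 7.8681e+06 / 3600 s = 2185.6 kW
Heating duty = 2.1856 MW

Q = 2.19 MW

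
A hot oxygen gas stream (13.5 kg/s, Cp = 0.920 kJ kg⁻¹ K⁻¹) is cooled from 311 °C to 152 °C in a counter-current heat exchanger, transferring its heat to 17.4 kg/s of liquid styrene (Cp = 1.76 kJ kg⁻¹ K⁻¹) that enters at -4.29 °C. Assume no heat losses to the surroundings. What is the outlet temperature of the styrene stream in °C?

T_c,out = 60.2 °C

Heat released by hot stream: Q = 13.5 × 0.920 × (311 − 152) = 1974.8 kJ/s
Energy balance on cold side (adiabatic exchanger): Q = ṁ_c·Cp_c·(T_c,out − T_c,in)
T_c,out = -4.29 + 1974.8/(17.4 × 1.76) = 60.195 °C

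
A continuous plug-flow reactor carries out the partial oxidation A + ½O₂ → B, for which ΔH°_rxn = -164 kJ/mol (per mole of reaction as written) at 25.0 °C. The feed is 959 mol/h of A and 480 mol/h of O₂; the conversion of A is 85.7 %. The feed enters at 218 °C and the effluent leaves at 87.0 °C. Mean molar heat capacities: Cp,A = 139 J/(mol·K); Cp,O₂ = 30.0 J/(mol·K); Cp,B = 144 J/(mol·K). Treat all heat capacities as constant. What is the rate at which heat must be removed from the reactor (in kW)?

Extent of reaction ξ = 0.857 × 959 = 821.86 mol/h
Reaction term: ξ·ΔH°_rxn = 821.86 × -164 = -134790 kJ/h
Sensible, feed 218→25 °C: -28506 kJ/h
Outlet flows (mol/h): A 137.14, O₂ 69.069, B 821.86
Sensible, products 25→87.0 °C: 8647.9 kJ/h
Q = ΔH = -154640 kJ/h = -42.957 kW
Heat removed = 42.957 kW

Q_out = 43.0 kW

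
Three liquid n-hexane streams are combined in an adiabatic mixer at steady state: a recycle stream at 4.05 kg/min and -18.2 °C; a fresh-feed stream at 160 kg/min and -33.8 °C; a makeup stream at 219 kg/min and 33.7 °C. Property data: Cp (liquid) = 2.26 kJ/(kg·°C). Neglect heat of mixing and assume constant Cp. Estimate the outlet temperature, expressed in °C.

Energy balance with Q = 0: Σ ṁᵢCp,ᵢ(T_out − Tᵢ) = 0
T_out = Σ ṁᵢCp,ᵢTᵢ / Σ ṁᵢCp,ᵢ
      = 4290.8 / 865.69 = 4.9565 °C

T_out = 4.96 °C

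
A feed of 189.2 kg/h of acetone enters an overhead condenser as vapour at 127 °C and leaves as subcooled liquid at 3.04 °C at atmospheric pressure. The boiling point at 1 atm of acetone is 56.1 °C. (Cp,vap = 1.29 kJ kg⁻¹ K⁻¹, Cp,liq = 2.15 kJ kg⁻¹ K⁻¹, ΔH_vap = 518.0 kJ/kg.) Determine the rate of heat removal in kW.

vapour 127→56.1 °C: -91.461 kJ/kg
condensation at 56.1 °C: -518 kJ/kg
liquid 56.1→3.04 °C: -114.08 kJ/kg
Δh = -91.461 + -518 + -114.08 = -723.54 kJ/kg
Q = ṁ·Δh = 189.2 kg/h × -723.54 kJ/kg = -136890 kJ/h
|Q| = 38.026 kW

Q_c = 38.0 kW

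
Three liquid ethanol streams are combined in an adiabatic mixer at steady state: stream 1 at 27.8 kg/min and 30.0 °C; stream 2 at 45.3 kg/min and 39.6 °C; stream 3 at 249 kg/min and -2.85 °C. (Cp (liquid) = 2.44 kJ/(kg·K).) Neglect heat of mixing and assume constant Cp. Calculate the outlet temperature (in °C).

No heat crosses the boundary, so H_out = H_in.
T_out = Σ ṁᵢCp,ᵢTᵢ / Σ ṁᵢCp,ᵢ
      = 4680.5 / 785.92 = 5.9554 °C

T_out = 5.96 °C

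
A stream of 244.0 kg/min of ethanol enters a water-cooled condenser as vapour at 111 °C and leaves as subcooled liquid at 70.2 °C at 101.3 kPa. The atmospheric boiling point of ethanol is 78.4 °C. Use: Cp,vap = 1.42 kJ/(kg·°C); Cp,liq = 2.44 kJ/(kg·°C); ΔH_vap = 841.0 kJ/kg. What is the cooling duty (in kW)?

Q_c = 3690 kW

vapour 111→78.4 °C: -46.292 kJ/kg
condensation at 78.4 °C: -841 kJ/kg
liquid 78.4→70.2 °C: -20.008 kJ/kg
Δh = -46.292 + -841 + -20.008 = -907.3 kJ/kg
Q = ṁ·Δh = 244.0 kg/min × -907.3 kJ/kg = -221380 kJ/min
|Q| = 3689.7 kW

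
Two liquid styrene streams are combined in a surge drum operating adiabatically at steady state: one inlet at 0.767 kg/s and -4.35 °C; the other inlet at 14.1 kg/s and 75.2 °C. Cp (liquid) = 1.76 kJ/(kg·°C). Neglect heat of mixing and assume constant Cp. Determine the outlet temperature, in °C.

T_out = 71.1 °C

Energy balance with Q = 0: Σ ṁᵢCp,ᵢ(T_out − Tᵢ) = 0
Σ ṁᵢCp,ᵢTᵢ = 0.767×1.76×-4.35 + 14.1×1.76×75.2 = 1860.3
Σ ṁᵢCp,ᵢ = 0.767×1.76 + 14.1×1.76 = 26.166
T_out = 1860.3 / 26.166 = 71.096 °C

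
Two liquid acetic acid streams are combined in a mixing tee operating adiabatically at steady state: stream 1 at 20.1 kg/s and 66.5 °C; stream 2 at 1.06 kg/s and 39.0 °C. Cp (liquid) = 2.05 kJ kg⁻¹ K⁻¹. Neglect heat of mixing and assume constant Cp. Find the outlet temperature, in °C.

Adiabatic, steady state ⇒ Σ ṁᵢCp,ᵢ(T_out − Tᵢ) = 0
Σ ṁᵢCp,ᵢTᵢ = 20.1×2.05×66.5 + 1.06×2.05×39.0 = 2824.9
Σ ṁᵢCp,ᵢ = 20.1×2.05 + 1.06×2.05 = 43.378
T_out = 2824.9 / 43.378 = 65.122 °C

T_out = 65.1 °C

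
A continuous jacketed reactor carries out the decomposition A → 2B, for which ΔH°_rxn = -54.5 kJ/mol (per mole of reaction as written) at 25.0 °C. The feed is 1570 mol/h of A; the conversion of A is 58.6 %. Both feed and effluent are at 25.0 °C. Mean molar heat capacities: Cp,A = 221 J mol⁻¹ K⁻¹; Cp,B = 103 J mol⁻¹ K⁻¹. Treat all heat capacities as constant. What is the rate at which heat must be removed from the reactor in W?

Extent of reaction ξ = 0.586 × 1570 = 920.02 mol/h
Reaction term: ξ·ΔH°_rxn = 920.02 × -54.5 = -50141 kJ/h
Q = ΔH = -50141 kJ/h = -13.928 kW
Heat removed = 13928 W

Q_out = 13900 W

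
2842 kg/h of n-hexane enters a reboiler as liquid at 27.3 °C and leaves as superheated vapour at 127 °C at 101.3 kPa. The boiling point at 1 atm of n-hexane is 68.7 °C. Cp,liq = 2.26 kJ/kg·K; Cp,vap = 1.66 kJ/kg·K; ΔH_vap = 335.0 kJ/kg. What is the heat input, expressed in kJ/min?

Q = 24900 kJ/min

liquid 27.3→68.7 °C: 93.564 kJ/kg
vaporisation at 68.7 °C: 335 kJ/kg
vapour 68.7→127 °C: 96.778 kJ/kg
Δh = 93.564 + 335 + 96.778 = 525.34 kJ/kg
Q = ṁ·Δh = 2842 kg/h × 525.34 kJ/kg = 1.493e+06 kJ/h
|Q| = 414.73 kW = 24884 kJ/min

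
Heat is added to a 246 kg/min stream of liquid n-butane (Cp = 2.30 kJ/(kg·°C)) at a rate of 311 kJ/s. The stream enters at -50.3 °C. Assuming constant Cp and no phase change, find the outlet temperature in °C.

Q = 311 kJ/s = 18660 kJ/min
ΔT = Q/(ṁ·Cp) = 18660/(246×2.30) = 32.98 K
T_out = -50.3 + 32.98 = -17.32 °C

T_out = -17.3 °C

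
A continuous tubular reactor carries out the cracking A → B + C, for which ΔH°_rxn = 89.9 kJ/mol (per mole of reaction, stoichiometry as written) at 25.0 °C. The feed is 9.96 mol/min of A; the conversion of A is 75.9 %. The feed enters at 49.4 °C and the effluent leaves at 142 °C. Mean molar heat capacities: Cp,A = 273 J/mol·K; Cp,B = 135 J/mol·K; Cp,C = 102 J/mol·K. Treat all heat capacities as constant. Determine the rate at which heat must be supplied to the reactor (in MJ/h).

Q_in = 54.0 MJ/h

Extent of reaction ξ = 0.759 × 9.96 = 7.5596 mol/min
Reaction term: ξ·ΔH°_rxn = 7.5596 × 89.9 = 679.61 kJ/min
Sensible, feed 49.4→25 °C: -66.346 kJ/min
Outlet flows (mol/min): A 2.4004, B 7.5596, C 7.5596
Sensible, products 25→142 °C: 286.29 kJ/min
Q = ΔH = 899.56 kJ/min = 14.993 kW
Heat supplied = 53.973 MJ/h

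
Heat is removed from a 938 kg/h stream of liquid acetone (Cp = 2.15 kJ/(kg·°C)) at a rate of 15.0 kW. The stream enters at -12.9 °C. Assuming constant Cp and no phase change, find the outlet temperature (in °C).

T_out = -39.7 °C

Q = 15.0 kW = 54000 kJ/h
ΔT = Q/(ṁ·Cp) = 54000/(938×2.15) = 26.776 K
T_out = -12.9 − 26.776 = -39.676 °C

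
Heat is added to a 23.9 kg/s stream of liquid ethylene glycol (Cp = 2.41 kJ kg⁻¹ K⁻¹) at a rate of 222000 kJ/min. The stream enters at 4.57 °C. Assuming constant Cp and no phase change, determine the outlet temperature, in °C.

T_out = 68.8 °C

Q = 222000 kJ/min = 3700 kJ/s
ΔT = Q/(ṁ·Cp) = 3700/(23.9×2.41) = 64.237 K
T_out = 4.57 + 64.237 = 68.807 °C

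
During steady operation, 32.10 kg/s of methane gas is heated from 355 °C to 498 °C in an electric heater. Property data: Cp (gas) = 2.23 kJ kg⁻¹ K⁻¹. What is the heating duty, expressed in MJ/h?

Q = 36900 MJ/h

Q = ṁ·Cp·ΔT = 32.10 × 2.23 × (498 − 355) = 10236 kJ/s
Heating duty = 36851 MJ/h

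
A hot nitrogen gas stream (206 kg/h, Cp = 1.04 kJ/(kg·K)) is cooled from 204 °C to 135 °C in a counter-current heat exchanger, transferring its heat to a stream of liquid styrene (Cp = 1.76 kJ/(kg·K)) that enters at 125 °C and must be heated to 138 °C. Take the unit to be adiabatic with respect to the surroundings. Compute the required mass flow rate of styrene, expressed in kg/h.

ṁ_c = 646 kg/h

Heat released by hot stream: Q = 206 × 1.04 × (204 − 135) = 14783 kJ/h
Energy balance on cold side (adiabatic exchanger): Q = ṁ_c·Cp_c·(T_c,out − T_c,in)
ṁ_c = 14783 / [1.76 × (138 − 125)] = 646.09 kg/h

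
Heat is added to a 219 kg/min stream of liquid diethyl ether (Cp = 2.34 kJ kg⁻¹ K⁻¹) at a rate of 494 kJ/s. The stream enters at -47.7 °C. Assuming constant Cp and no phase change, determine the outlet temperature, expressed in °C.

T_out = 10.1 °C

Q = 494 kJ/s = 29640 kJ/min
ΔT = Q/(ṁ·Cp) = 29640/(219×2.34) = 57.839 K
T_out = -47.7 + 57.839 = 10.139 °C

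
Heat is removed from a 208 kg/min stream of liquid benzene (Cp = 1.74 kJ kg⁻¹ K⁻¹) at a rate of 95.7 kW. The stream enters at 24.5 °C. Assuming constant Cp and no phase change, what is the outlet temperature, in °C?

Q = 95.7 kW = 5742 kJ/min
ΔT = Q/(ṁ·Cp) = 5742/(208×1.74) = 15.865 K
T_out = 24.5 − 15.865 = 8.6346 °C

T_out = 8.63 °C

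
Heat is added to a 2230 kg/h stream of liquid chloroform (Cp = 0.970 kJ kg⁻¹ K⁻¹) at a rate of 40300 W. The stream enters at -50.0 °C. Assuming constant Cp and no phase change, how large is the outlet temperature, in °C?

T_out = 17.1 °C

Q = 40300 W = 145080 kJ/h
ΔT = Q/(ṁ·Cp) = 145080/(2230×0.970) = 67.07 K
T_out = -50.0 + 67.07 = 17.07 °C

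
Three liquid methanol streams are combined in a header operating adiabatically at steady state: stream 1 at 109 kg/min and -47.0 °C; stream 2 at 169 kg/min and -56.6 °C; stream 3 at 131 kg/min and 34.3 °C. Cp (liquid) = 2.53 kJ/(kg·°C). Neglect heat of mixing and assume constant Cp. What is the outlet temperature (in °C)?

Adiabatic, steady state ⇒ Σ ṁᵢCp,ᵢ(T_out − Tᵢ) = 0
T_out = Σ ṁᵢCp,ᵢTᵢ / Σ ṁᵢCp,ᵢ
      = -25794 / 1034.8 = -24.927 °C

T_out = -24.9 °C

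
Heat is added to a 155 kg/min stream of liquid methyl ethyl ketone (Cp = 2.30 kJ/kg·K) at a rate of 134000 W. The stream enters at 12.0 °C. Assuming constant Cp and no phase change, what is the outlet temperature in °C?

Q = 134000 W = 8040 kJ/min
ΔT = Q/(ṁ·Cp) = 8040/(155×2.30) = 22.553 K
T_out = 12.0 + 22.553 = 34.553 °C

T_out = 34.6 °C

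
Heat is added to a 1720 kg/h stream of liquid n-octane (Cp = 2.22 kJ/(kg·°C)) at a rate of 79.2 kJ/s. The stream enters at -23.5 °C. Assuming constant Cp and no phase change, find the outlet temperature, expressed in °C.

Q = 79.2 kJ/s = 285120 kJ/h
ΔT = Q/(ṁ·Cp) = 285120/(1720×2.22) = 74.67 K
T_out = -23.5 + 74.67 = 51.17 °C

T_out = 51.2 °C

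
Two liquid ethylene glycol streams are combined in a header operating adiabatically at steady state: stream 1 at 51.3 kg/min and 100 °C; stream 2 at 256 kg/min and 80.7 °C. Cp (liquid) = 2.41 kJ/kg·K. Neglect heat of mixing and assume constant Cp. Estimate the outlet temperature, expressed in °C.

T_out = 83.9 °C

Adiabatic, steady state ⇒ Σ ṁᵢCp,ᵢ(T_out − Tᵢ) = 0
Σ ṁᵢCp,ᵢTᵢ = 51.3×2.41×100 + 256×2.41×80.7 = 62152
Σ ṁᵢCp,ᵢ = 51.3×2.41 + 256×2.41 = 740.59
T_out = 62152 / 740.59 = 83.922 °C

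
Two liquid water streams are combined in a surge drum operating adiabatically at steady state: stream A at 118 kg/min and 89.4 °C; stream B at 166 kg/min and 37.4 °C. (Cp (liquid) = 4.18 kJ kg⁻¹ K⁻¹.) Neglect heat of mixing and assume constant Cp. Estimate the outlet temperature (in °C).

Adiabatic, steady state ⇒ Σ ṁᵢCp,ᵢ(T_out − Tᵢ) = 0
T_out = Σ ṁᵢCp,ᵢTᵢ / Σ ṁᵢCp,ᵢ
      = 70047 / 1187.1 = 59.006 °C

T_out = 59.0 °C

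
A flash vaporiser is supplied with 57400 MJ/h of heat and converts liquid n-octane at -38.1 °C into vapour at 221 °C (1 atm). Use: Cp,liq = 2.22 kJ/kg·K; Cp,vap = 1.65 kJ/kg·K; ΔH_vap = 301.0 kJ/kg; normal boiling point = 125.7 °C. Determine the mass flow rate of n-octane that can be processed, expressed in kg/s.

ṁ = 19.4 kg/s

Δh = 2.22×(125.7−-38.1) + 301.0 + 1.65×(221−125.7) = 821.88 kJ/kg
Q = 57400 MJ/h = 15944 kJ/s = 15944 kJ/s
ṁ = Q/Δh = 15944 / 821.88 = 19.4 kg/s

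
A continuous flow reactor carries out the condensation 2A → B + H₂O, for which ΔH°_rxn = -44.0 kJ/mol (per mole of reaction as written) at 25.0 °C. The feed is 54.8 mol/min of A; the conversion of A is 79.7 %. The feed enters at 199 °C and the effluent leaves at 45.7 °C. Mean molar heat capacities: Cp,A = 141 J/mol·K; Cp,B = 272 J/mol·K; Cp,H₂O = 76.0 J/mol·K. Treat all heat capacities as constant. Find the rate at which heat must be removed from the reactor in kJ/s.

Q_out = 35.3 kJ/s

Extent of reaction ξ = 0.797 × 54.8 / 2 = 21.838 mol/min
Reaction term: ξ·ΔH°_rxn = 21.838 × -44.0 = -960.86 kJ/min
Sensible, feed 199→25 °C: -1344.5 kJ/min
Outlet flows (mol/min): A 11.124, B 21.838, H₂O 21.838
Sensible, products 25→45.7 °C: 189.78 kJ/min
Q = ΔH = -2115.5 kJ/min = -35.259 kW
Heat removed = 35.259 kJ/s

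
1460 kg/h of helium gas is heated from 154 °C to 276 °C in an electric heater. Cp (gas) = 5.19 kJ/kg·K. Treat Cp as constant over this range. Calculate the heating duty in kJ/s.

Q = ṁ·Cp·ΔT = 1460 × 5.19 × (276 − 154) = 924440 kJ/h
Converting: 924440 / 3600 s = 256.79 kW

Q = 257 kJ/s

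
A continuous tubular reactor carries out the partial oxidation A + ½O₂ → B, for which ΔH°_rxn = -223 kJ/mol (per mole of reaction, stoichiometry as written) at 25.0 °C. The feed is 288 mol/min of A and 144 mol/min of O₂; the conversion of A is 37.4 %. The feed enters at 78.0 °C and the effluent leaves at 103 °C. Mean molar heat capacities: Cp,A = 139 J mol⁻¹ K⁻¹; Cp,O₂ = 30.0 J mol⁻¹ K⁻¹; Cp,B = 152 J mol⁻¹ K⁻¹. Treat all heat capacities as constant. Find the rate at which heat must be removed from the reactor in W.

Extent of reaction ξ = 0.374 × 288 = 107.71 mol/min
Reaction term: ξ·ΔH°_rxn = 107.71 × -223 = -24020 kJ/min
Sensible, feed 78.0→25 °C: -2350.7 kJ/min
Outlet flows (mol/min): A 180.29, O₂ 90.144, B 107.71
Sensible, products 25→103 °C: 3442.7 kJ/min
Q = ΔH = -22928 kJ/min = -382.13 kW
Heat removed = 382130 W

Q_out = 382000 W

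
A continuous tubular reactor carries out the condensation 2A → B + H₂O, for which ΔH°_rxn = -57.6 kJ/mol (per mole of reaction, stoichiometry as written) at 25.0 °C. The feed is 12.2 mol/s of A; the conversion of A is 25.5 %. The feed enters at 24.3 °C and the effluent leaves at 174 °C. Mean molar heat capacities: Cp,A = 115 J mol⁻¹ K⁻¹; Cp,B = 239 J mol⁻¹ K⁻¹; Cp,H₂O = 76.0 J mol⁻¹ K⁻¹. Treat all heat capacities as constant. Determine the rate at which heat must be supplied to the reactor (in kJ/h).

Extent of reaction ξ = 0.255 × 12.2 / 2 = 1.5555 mol/s
Reaction term: ξ·ΔH°_rxn = 1.5555 × -57.6 = -89.597 kJ/s
Sensible, feed 24.3→25 °C: 0.9821 kJ/s
Outlet flows (mol/s): A 9.089, B 1.5555, H₂O 1.5555
Sensible, products 25→174 °C: 228.75 kJ/s
Q = ΔH = 140.13 kJ/s = 140.13 kW
Heat supplied = 504480 kJ/h

Q_in = 504000 kJ/h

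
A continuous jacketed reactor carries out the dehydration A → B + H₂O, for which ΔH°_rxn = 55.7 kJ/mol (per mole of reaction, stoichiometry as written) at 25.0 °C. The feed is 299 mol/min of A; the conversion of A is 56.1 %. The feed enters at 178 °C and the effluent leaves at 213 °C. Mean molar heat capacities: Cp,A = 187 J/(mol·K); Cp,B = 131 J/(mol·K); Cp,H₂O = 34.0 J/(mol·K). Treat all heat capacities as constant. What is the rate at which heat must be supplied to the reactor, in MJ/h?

Extent of reaction ξ = 0.561 × 299 = 167.74 mol/min
Reaction term: ξ·ΔH°_rxn = 167.74 × 55.7 = 9343.1 kJ/min
Sensible, feed 178→25 °C: -8554.7 kJ/min
Outlet flows (mol/min): A 131.26, B 167.74, H₂O 167.74
Sensible, products 25→213 °C: 9817.9 kJ/min
Q = ΔH = 10606 kJ/min = 176.77 kW
Heat supplied = 636.37 MJ/h

Q_in = 636 MJ/h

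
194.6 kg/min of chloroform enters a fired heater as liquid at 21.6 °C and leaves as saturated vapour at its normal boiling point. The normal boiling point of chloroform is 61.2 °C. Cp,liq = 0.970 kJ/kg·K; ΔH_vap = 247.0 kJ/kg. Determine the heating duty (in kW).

liquid 21.6→61.2 °C: 38.412 kJ/kg
vaporisation at 61.2 °C: 247 kJ/kg
Δh = 38.412 + 247 = 285.41 kJ/kg
Q = ṁ·Δh = 194.6 kg/min × 285.41 kJ/kg = 55541 kJ/min
|Q| = 925.69 kW

Q = 926 kW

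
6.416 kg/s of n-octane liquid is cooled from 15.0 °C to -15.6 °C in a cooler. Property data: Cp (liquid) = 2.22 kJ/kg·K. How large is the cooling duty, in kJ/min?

Q = ṁ·Cp·ΔT = 6.416 × 2.22 × (-15.6 − 15.0) = -435.85 kJ/s
Cooling duty = 26151 kJ/min

Q_c = 26200 kJ/min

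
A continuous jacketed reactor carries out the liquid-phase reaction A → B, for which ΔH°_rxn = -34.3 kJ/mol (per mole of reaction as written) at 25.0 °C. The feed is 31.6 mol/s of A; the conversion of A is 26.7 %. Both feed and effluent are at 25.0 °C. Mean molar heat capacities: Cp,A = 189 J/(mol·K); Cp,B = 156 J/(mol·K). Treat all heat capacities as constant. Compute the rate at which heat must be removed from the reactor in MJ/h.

Extent of reaction ξ = 0.267 × 31.6 = 8.4372 mol/s
Reaction term: ξ·ΔH°_rxn = 8.4372 × -34.3 = -289.4 kJ/s
Q = ΔH = -289.4 kJ/s = -289.4 kW
Heat removed = 1041.8 MJ/h

Q_out = 1040 MJ/h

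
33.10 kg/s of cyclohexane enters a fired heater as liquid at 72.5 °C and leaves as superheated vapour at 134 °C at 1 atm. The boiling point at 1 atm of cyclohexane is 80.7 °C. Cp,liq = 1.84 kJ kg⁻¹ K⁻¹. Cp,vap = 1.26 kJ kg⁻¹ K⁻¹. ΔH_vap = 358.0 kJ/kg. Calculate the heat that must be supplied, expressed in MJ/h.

Q = 52500 MJ/h

liquid 72.5→80.7 °C: 15.088 kJ/kg
vaporisation at 80.7 °C: 358 kJ/kg
vapour 80.7→134 °C: 67.158 kJ/kg
Δh = 15.088 + 358 + 67.158 = 440.25 kJ/kg
Q = ṁ·Δh = 33.10 kg/s × 440.25 kJ/kg = 14572 kJ/s
|Q| = 14572 kW = 52460 MJ/h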